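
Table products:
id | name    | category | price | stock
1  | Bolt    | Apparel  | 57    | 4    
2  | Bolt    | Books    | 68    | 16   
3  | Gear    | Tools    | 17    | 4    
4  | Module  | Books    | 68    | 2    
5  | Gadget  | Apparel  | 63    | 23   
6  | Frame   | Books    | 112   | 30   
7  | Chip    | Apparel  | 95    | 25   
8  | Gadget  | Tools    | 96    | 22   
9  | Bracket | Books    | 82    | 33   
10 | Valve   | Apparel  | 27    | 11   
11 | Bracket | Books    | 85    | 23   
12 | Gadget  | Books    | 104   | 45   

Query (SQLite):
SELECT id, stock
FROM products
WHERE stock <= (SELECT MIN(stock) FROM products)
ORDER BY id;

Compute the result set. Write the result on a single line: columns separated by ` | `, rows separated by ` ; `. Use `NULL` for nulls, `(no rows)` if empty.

4 | 2

Scalar subquery: MIN(stock) over all products rows = 2.
Keep rows where stock <= that value.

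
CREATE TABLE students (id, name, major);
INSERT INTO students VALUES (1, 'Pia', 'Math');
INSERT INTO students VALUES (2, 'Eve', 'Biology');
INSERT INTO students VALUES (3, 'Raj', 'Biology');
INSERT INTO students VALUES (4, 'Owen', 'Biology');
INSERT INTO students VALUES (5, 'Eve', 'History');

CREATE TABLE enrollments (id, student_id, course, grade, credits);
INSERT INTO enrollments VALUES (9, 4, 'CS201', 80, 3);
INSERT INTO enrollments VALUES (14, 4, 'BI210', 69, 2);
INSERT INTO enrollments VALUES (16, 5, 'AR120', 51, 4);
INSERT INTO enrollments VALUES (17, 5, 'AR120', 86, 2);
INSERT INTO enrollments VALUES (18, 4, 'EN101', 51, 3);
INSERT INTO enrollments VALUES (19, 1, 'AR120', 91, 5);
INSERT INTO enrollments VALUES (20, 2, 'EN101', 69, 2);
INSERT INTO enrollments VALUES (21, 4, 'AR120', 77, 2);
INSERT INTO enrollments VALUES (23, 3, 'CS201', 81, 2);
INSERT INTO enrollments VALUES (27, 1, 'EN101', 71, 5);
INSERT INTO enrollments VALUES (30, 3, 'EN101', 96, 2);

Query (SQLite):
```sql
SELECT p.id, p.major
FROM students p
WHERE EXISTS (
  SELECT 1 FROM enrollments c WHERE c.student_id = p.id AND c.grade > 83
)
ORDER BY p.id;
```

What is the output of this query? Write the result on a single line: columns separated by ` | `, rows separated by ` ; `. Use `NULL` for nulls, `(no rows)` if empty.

1 | Math ; 3 | Biology ; 5 | History

For each students row, check whether any enrollments with matching student_id has grade > 83.
Keep rows where that is true.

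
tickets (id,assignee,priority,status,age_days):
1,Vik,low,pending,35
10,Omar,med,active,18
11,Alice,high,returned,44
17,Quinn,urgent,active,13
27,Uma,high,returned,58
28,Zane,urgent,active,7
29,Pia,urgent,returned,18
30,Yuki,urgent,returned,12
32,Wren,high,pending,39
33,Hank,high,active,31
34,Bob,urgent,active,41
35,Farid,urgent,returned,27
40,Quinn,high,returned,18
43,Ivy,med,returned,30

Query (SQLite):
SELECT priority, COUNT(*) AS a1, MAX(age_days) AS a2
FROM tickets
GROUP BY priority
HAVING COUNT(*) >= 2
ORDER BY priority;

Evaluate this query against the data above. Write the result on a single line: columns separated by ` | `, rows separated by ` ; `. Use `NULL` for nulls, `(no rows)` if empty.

Group tickets by priority.
Per group compute: COUNT(*), MAX(age_days).
HAVING: drop groups with fewer than 2 rows.
  high: ids {11, 27, 32, 33, 40} → COUNT(*)=5, MAX(age_days)=58
  low: ids {1} → COUNT(*)=1, MAX(age_days)=35
  med: ids {10, 43} → COUNT(*)=2, MAX(age_days)=30
  urgent: ids {17, 28, 29, 30, 34, 35} → COUNT(*)=6, MAX(age_days)=41

high | 5 | 58 ; med | 2 | 30 ; urgent | 6 | 41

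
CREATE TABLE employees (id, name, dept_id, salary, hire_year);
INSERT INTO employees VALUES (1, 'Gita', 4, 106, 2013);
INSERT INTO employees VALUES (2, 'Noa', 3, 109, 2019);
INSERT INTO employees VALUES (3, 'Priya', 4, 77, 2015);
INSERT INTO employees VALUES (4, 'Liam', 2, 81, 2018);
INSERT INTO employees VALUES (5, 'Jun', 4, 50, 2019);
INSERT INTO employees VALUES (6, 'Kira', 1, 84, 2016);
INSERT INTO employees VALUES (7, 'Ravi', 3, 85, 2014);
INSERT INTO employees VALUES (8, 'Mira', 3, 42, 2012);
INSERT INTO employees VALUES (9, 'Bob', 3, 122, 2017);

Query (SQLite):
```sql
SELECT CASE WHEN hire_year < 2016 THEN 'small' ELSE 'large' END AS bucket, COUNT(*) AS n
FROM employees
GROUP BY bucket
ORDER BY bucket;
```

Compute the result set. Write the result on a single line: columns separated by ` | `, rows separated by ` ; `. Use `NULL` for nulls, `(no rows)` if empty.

Bucket rows by hire_year < 2016 → 'small' else 'large'; count each bucket.

large | 5 ; small | 4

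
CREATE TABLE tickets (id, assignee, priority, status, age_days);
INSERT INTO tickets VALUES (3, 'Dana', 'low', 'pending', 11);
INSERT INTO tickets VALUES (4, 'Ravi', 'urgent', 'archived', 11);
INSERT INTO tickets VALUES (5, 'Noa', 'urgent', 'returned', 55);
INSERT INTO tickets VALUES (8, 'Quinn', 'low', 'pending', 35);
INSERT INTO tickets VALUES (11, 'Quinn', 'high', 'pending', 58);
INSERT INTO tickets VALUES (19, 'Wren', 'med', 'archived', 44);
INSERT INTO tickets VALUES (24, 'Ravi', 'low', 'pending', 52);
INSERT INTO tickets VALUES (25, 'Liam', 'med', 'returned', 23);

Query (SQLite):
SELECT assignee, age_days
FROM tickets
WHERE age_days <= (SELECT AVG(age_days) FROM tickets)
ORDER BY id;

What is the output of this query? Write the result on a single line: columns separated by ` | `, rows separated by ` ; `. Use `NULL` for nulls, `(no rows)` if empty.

Scalar subquery: AVG(age_days) over all tickets rows = 36.125.
Keep rows where age_days <= that value.

Dana | 11 ; Ravi | 11 ; Quinn | 35 ; Liam | 23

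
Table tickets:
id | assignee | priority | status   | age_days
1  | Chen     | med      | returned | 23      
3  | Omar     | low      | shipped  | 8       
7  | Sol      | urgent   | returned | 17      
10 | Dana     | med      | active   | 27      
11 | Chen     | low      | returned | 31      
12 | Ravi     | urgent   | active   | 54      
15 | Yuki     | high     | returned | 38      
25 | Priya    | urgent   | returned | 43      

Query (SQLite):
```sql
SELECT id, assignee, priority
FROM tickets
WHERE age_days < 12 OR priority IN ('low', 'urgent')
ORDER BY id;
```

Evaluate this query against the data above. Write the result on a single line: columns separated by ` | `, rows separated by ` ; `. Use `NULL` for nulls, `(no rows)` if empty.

age_days < 12: ids {3}
priority IN ('low', 'urgent'): ids {3, 7, 11, 12, 25}
Combine with OR.

3 | Omar | low ; 7 | Sol | urgent ; 11 | Chen | low ; 12 | Ravi | urgent ; 25 | Priya | urgent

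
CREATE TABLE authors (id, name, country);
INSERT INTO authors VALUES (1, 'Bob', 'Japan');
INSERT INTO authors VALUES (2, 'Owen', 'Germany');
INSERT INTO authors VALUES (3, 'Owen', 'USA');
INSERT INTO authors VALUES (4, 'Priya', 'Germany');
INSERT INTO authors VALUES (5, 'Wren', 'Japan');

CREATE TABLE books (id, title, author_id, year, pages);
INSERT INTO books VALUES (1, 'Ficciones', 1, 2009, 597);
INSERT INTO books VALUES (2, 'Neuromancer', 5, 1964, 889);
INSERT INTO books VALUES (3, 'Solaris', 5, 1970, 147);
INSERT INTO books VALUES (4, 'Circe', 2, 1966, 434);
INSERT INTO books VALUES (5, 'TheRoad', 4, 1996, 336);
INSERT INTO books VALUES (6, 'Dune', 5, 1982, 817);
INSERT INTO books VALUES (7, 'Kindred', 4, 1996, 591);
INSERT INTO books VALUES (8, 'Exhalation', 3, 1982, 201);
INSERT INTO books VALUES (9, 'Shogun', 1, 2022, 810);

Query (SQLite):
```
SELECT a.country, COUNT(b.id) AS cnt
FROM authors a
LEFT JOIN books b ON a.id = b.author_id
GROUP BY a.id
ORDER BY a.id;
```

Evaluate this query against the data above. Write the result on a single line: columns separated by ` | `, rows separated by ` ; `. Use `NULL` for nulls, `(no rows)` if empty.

Japan | 2 ; Germany | 1 ; USA | 1 ; Germany | 2 ; Japan | 3

LEFT JOIN keeps every authors row; unmatched ones get NULL for books columns.
Group by authors.id and compute COUNT(b.id). COUNT(col) of an all-NULL group is 0.
  1: ids {1, 9} → COUNT(b.id)=2
  2: ids {4} → COUNT(b.id)=1
  3: ids {8} → COUNT(b.id)=1
  4: ids {5, 7} → COUNT(b.id)=2
  5: ids {2, 3, 6} → COUNT(b.id)=3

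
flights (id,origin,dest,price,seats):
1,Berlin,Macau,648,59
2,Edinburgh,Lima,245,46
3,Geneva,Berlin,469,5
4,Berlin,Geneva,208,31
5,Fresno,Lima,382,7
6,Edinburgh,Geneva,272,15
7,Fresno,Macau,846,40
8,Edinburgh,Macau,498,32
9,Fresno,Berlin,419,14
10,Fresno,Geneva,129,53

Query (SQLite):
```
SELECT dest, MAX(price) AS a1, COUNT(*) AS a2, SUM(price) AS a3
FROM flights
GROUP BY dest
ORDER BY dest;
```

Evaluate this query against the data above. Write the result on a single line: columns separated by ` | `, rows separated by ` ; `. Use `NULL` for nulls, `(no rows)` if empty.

Berlin | 469 | 2 | 888 ; Geneva | 272 | 3 | 609 ; Lima | 382 | 2 | 627 ; Macau | 846 | 3 | 1992

Group flights by dest.
Per group compute: MAX(price), COUNT(*), SUM(price).
  Berlin: ids {3, 9} → MAX(price)=469, COUNT(*)=2, SUM(price)=888
  Geneva: ids {4, 6, 10} → MAX(price)=272, COUNT(*)=3, SUM(price)=609
  Lima: ids {2, 5} → MAX(price)=382, COUNT(*)=2, SUM(price)=627
  Macau: ids {1, 7, 8} → MAX(price)=846, COUNT(*)=3, SUM(price)=1992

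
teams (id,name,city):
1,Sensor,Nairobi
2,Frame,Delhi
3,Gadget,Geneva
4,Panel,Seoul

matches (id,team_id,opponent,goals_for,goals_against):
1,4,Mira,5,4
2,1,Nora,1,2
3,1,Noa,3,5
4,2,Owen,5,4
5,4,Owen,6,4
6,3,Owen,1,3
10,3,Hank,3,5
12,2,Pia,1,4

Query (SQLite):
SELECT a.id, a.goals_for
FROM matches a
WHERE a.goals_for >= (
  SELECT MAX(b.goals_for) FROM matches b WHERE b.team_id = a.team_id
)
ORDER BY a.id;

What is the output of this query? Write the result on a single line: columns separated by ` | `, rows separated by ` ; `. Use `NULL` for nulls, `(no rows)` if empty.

For each matches row a, compute MAX(goals_for) over rows sharing a.team_id.
Keep row a if a.goals_for >= that per-group MAX.
  team_id=1: MAX(goals_for) = 3
  team_id=2: MAX(goals_for) = 5
  team_id=3: MAX(goals_for) = 3
  team_id=4: MAX(goals_for) = 6

3 | 3 ; 4 | 5 ; 5 | 6 ; 10 | 3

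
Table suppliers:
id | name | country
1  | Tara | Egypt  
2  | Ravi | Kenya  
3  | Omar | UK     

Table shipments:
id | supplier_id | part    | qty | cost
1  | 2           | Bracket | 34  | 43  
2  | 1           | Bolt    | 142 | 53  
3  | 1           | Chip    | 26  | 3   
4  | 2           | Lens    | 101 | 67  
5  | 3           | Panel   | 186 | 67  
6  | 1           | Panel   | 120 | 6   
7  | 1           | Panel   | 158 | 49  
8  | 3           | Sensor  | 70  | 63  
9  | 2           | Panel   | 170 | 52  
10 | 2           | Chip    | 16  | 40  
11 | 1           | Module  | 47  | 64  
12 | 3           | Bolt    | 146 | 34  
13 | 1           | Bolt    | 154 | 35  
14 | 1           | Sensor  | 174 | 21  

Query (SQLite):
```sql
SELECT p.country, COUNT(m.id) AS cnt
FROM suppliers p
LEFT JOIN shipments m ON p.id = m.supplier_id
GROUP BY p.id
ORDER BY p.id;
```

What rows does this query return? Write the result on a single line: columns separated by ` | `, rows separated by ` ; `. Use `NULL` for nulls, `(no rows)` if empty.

Egypt | 7 ; Kenya | 4 ; UK | 3

LEFT JOIN keeps every suppliers row; unmatched ones get NULL for shipments columns.
Group by suppliers.id and compute COUNT(m.id). COUNT(col) of an all-NULL group is 0.
  1: ids {2, 3, 6, 7, 11, 13, 14} → COUNT(m.id)=7
  2: ids {1, 4, 9, 10} → COUNT(m.id)=4
  3: ids {5, 8, 12} → COUNT(m.id)=3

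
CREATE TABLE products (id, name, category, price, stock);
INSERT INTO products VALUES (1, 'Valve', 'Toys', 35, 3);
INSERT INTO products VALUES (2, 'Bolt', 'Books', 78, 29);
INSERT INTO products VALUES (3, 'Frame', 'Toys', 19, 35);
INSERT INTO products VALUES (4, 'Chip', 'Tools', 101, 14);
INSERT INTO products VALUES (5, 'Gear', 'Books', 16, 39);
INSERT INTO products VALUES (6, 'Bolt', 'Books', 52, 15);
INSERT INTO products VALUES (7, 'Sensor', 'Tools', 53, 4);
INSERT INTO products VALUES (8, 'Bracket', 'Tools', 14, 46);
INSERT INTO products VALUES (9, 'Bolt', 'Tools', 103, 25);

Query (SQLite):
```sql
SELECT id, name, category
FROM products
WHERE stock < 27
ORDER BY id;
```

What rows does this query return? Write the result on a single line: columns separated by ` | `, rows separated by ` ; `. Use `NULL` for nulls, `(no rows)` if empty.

1 | Valve | Toys ; 4 | Chip | Tools ; 6 | Bolt | Books ; 7 | Sensor | Tools ; 9 | Bolt | Tools

stock < 27: ids {1, 4, 6, 7, 9}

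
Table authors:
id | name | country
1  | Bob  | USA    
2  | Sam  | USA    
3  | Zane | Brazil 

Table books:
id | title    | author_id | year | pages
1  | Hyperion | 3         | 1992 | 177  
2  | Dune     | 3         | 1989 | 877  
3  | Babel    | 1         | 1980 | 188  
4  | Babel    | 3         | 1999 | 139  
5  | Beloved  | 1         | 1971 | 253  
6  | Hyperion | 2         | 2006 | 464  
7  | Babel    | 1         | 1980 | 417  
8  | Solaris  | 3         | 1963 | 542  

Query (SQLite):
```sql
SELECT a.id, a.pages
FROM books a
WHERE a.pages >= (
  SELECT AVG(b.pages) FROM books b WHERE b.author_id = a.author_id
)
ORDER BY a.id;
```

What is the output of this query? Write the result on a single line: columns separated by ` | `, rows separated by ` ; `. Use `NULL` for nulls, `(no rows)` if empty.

2 | 877 ; 6 | 464 ; 7 | 417 ; 8 | 542

For each books row a, compute AVG(pages) over rows sharing a.author_id.
Keep row a if a.pages >= that per-group AVG.
  author_id=1: AVG(pages) = 286.0
  author_id=2: AVG(pages) = 464.0
  author_id=3: AVG(pages) = 433.75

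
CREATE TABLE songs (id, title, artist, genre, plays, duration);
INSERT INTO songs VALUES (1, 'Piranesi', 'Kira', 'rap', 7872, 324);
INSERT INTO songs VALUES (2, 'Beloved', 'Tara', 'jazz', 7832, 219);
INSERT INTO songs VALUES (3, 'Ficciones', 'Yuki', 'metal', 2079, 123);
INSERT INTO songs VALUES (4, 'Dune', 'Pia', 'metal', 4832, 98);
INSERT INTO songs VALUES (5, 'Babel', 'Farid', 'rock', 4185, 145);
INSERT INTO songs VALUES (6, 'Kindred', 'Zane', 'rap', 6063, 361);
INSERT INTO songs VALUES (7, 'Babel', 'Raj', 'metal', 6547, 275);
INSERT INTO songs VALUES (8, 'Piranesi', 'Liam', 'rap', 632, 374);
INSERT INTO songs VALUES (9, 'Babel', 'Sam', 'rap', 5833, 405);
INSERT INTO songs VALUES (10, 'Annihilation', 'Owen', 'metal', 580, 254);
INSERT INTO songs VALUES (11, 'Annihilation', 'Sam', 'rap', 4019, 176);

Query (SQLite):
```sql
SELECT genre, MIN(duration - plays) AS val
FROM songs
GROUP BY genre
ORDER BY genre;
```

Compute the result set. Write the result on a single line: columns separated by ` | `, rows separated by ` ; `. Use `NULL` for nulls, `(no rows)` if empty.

jazz | -7613 ; metal | -6272 ; rap | -7548 ; rock | -4040

For each row compute duration - plays.
Group by genre; take MIN of the expression per group.
  jazz: ids {2} → MIN(duration - plays)=-7613
  metal: ids {3, 4, 7, 10} → MIN(duration - plays)=-6272
  rap: ids {1, 6, 8, 9, 11} → MIN(duration - plays)=-7548
  rock: ids {5} → MIN(duration - plays)=-4040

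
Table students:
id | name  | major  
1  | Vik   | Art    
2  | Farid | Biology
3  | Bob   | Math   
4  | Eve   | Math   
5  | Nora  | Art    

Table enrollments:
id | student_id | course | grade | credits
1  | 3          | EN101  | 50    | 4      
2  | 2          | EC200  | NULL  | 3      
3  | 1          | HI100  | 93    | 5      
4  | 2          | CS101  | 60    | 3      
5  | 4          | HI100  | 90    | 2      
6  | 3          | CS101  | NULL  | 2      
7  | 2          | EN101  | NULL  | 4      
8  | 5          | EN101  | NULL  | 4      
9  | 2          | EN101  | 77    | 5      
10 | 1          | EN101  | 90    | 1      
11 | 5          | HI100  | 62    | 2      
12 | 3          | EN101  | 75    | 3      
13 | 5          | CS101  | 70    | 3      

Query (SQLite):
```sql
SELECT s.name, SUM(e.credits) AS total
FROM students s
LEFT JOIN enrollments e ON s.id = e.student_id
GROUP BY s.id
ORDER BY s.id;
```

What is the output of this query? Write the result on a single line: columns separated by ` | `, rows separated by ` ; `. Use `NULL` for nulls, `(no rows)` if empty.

Vik | 6 ; Farid | 15 ; Bob | 9 ; Eve | 2 ; Nora | 9

LEFT JOIN keeps every students row; unmatched ones get NULL for enrollments columns.
Group by students.id and compute SUM(e.credits). SUM over an all-NULL group is NULL.
  1: ids {3, 10} → SUM(e.credits)=6
  2: ids {2, 4, 7, 9} → SUM(e.credits)=15
  3: ids {1, 6, 12} → SUM(e.credits)=9
  4: ids {5} → SUM(e.credits)=2
  5: ids {8, 11, 13} → SUM(e.credits)=9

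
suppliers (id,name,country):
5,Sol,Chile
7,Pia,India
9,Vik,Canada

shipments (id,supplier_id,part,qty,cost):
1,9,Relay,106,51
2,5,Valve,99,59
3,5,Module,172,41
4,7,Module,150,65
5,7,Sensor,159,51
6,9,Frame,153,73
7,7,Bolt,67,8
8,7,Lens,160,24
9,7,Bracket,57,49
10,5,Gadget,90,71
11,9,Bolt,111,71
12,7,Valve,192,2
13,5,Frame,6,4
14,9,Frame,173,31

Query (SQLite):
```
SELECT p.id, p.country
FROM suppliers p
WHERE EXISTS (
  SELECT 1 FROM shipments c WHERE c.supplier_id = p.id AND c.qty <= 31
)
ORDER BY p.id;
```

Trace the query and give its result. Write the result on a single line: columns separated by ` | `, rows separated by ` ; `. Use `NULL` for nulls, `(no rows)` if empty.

5 | Chile

For each suppliers row, check whether any shipments with matching supplier_id has qty <= 31.
Keep rows where that is true.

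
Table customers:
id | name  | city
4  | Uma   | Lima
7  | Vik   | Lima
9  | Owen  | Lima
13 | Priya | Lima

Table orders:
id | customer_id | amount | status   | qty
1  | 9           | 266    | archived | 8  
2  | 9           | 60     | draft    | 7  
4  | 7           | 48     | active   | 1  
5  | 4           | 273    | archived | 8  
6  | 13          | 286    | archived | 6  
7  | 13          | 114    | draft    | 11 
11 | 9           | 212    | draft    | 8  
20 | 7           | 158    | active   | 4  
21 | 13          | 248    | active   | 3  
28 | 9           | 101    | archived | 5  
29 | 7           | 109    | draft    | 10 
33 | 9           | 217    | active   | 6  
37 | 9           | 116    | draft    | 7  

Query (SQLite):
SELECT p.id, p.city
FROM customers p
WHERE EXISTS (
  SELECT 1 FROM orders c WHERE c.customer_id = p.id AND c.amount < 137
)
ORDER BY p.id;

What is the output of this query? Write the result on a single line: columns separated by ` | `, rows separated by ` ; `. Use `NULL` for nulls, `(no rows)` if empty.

For each customers row, check whether any orders with matching customer_id has amount < 137.
Keep rows where that is true.

7 | Lima ; 9 | Lima ; 13 | Lima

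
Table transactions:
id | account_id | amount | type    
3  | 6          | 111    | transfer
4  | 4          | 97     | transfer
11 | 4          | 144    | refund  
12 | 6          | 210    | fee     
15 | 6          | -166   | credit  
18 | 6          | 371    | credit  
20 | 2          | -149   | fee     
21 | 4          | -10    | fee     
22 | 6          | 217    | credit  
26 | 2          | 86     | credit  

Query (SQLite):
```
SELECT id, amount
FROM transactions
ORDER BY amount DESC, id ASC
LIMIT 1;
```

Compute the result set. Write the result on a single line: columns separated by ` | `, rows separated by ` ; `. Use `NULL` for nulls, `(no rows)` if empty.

18 | 371

Sort by amount desc, tiebreak id asc: (371, id=18), (217, id=22), (210, id=12), (144, id=11) …. Take first 1.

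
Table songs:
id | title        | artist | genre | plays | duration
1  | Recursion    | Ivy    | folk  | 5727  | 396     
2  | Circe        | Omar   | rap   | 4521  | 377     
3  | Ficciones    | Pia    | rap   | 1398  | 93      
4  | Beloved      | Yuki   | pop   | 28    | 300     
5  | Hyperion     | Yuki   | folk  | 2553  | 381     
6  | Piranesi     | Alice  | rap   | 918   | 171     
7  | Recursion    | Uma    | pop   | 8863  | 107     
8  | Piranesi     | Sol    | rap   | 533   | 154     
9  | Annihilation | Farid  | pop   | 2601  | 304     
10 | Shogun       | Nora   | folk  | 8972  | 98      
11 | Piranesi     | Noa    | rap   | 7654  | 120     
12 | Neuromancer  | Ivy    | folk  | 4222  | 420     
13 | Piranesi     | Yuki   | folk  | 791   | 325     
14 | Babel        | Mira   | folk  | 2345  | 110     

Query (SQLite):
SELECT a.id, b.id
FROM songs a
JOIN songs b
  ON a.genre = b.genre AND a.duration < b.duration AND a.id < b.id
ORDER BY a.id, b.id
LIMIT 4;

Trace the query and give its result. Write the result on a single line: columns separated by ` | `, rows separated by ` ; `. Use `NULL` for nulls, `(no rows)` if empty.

Pairs (a,b) with same genre, a.duration < b.duration, a.id < b.id.
genre groups: folk:{1,5,10,12,13,14} pop:{4,7,9} rap:{2,3,6,8,11}
Ordered by (a.id, b.id); first 4.

1 | 12 ; 3 | 6 ; 3 | 8 ; 3 | 11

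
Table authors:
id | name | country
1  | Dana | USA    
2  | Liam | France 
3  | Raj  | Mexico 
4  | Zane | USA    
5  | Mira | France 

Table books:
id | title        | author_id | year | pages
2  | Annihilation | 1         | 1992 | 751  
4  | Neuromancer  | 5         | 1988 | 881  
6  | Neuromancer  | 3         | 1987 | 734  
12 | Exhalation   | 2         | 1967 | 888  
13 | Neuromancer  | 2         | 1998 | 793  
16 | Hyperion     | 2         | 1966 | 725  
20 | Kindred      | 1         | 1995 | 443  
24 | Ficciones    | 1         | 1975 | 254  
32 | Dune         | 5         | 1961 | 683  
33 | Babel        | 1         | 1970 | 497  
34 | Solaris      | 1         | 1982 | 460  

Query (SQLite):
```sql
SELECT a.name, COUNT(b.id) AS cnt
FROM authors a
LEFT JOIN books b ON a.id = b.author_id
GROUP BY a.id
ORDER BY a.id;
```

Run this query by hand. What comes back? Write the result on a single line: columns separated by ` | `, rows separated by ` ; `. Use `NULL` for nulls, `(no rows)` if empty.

LEFT JOIN keeps every authors row; unmatched ones get NULL for books columns.
Group by authors.id and compute COUNT(b.id). COUNT(col) of an all-NULL group is 0.
  1: ids {2, 20, 24, 33, 34} → COUNT(b.id)=5
  2: ids {12, 13, 16} → COUNT(b.id)=3
  3: ids {6} → COUNT(b.id)=1
  4: ids {—} → COUNT(b.id)=0
  5: ids {4, 32} → COUNT(b.id)=2

Dana | 5 ; Liam | 3 ; Raj | 1 ; Zane | 0 ; Mira | 2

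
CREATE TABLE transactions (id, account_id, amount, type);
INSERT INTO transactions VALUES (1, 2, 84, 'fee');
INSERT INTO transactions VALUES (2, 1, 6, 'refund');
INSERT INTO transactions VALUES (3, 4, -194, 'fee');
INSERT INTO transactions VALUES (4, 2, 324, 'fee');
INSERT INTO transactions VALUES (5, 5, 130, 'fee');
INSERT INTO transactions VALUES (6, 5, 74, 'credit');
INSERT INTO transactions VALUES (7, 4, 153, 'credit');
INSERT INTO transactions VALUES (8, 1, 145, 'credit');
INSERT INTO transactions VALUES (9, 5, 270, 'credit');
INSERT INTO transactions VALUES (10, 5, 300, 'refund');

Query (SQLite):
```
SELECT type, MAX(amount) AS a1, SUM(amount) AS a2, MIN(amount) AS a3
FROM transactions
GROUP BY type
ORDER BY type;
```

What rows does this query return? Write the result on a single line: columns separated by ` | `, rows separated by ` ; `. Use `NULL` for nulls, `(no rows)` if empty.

Group transactions by type.
Per group compute: MAX(amount), SUM(amount), MIN(amount).
  credit: ids {6, 7, 8, 9} → MAX(amount)=270, SUM(amount)=642, MIN(amount)=74
  fee: ids {1, 3, 4, 5} → MAX(amount)=324, SUM(amount)=344, MIN(amount)=-194
  refund: ids {2, 10} → MAX(amount)=300, SUM(amount)=306, MIN(amount)=6

credit | 270 | 642 | 74 ; fee | 324 | 344 | -194 ; refund | 300 | 306 | 6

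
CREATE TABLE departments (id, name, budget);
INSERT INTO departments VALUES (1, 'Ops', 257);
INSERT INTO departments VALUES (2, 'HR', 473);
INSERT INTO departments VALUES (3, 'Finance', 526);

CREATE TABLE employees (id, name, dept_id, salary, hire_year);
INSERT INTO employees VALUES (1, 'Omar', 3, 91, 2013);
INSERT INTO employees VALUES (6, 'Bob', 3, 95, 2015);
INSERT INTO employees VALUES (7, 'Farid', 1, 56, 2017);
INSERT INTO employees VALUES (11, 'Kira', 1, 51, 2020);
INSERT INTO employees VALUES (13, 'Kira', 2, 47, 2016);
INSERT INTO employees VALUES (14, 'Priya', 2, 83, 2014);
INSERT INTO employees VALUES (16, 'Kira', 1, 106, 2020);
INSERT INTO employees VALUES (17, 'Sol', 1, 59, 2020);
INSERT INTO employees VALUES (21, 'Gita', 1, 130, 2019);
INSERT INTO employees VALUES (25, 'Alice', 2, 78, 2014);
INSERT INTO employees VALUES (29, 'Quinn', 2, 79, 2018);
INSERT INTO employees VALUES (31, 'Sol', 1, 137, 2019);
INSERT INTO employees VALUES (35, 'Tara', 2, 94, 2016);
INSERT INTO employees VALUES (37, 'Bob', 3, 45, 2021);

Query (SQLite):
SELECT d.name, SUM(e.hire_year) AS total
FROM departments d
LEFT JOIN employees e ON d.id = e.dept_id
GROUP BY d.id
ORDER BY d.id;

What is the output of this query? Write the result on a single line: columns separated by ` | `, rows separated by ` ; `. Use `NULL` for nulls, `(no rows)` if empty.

LEFT JOIN keeps every departments row; unmatched ones get NULL for employees columns.
Group by departments.id and compute SUM(e.hire_year). SUM over an all-NULL group is NULL.
  1: ids {7, 11, 16, 17, 21, 31} → SUM(e.hire_year)=12115
  2: ids {13, 14, 25, 29, 35} → SUM(e.hire_year)=10078
  3: ids {1, 6, 37} → SUM(e.hire_year)=6049

Ops | 12115 ; HR | 10078 ; Finance | 6049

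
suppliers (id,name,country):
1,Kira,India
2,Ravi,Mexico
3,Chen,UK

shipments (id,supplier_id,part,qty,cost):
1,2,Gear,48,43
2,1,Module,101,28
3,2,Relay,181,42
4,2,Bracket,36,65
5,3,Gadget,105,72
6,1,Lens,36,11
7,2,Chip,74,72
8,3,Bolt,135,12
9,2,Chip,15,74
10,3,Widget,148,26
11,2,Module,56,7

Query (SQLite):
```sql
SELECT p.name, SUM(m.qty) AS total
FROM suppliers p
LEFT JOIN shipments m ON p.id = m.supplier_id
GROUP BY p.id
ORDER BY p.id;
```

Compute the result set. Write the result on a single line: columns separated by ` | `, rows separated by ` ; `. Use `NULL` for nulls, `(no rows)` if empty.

LEFT JOIN keeps every suppliers row; unmatched ones get NULL for shipments columns.
Group by suppliers.id and compute SUM(m.qty). SUM over an all-NULL group is NULL.
  1: ids {2, 6} → SUM(m.qty)=137
  2: ids {1, 3, 4, 7, 9, 11} → SUM(m.qty)=410
  3: ids {5, 8, 10} → SUM(m.qty)=388

Kira | 137 ; Ravi | 410 ; Chen | 388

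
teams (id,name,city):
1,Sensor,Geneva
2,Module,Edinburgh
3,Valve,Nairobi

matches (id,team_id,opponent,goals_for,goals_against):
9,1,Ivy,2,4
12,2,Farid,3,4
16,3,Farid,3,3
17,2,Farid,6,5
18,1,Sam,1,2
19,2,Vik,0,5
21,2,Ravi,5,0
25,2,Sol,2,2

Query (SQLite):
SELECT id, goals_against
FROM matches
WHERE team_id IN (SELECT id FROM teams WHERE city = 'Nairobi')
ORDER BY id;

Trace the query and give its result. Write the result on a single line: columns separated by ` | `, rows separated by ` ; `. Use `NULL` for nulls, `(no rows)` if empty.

Inner query: teams.id where city = 'Nairobi'.
Outer: keep matches rows whose team_id is in that set.
Inner query → {3}

16 | 3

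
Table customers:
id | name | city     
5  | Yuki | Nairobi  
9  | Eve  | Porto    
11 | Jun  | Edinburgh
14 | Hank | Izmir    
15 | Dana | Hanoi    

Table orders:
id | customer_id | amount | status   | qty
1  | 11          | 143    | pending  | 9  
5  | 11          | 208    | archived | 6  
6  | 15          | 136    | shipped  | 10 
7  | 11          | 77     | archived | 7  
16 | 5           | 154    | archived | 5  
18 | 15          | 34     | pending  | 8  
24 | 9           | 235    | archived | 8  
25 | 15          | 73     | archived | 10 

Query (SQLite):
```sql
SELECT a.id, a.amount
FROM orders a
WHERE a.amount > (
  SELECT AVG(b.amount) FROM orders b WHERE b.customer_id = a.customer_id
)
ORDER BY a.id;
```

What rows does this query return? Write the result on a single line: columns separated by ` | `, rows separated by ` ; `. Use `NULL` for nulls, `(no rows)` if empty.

1 | 143 ; 5 | 208 ; 6 | 136

For each orders row a, compute AVG(amount) over rows sharing a.customer_id.
Keep row a if a.amount > that per-group AVG.
  customer_id=5: AVG(amount) = 154.0
  customer_id=9: AVG(amount) = 235.0
  customer_id=11: AVG(amount) = 142.666667
  customer_id=15: AVG(amount) = 81.0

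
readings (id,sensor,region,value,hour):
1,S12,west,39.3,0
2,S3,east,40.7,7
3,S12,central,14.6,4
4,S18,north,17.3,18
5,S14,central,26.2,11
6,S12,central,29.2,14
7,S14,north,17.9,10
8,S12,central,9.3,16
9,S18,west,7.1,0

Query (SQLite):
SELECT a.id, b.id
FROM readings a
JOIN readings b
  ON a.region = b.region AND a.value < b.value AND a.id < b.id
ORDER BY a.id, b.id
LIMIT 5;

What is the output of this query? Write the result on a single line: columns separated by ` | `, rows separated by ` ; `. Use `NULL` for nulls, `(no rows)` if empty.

3 | 5 ; 3 | 6 ; 4 | 7 ; 5 | 6

Pairs (a,b) with same region, a.value < b.value, a.id < b.id.
region groups: central:{3,5,6,8} east:{2} north:{4,7} west:{1,9}
Ordered by (a.id, b.id); first 5.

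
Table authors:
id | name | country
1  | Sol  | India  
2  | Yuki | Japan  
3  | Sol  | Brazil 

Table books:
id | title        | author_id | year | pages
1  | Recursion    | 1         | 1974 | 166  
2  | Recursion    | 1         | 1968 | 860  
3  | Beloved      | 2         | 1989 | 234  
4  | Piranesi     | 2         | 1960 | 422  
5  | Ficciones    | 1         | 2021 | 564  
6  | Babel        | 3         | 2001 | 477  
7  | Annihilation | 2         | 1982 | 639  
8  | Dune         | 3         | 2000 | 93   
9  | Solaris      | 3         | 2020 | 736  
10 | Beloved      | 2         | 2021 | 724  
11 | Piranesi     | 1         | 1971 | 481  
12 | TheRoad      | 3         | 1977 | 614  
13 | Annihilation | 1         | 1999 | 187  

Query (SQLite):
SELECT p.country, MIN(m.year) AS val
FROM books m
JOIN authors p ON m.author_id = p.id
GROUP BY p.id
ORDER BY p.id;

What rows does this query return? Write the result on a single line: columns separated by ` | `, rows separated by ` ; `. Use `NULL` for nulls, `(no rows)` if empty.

Join each books row to its authors via author_id.
Group joined rows by authors.id; compute MIN(m.year) per group.
  1: ids {1, 2, 5, 11, 13} → MIN(m.year)=1968
  2: ids {3, 4, 7, 10} → MIN(m.year)=1960
  3: ids {6, 8, 9, 12} → MIN(m.year)=1977

India | 1968 ; Japan | 1960 ; Brazil | 1977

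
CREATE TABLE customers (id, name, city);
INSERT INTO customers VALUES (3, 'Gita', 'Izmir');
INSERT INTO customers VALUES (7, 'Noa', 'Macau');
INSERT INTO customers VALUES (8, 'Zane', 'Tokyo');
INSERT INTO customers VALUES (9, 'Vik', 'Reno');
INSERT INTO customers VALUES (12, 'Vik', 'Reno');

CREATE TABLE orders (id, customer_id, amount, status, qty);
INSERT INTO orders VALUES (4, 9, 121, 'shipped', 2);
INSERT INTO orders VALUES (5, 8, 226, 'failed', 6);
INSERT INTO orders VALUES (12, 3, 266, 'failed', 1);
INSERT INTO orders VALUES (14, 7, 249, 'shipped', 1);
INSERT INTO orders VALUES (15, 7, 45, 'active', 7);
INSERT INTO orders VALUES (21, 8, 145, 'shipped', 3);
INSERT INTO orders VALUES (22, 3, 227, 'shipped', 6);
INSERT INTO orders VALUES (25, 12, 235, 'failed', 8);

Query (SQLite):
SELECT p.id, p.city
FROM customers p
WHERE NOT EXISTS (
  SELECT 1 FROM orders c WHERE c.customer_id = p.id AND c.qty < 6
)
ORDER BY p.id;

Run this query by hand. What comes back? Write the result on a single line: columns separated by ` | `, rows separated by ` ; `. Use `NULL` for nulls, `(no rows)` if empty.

For each customers row, check whether any orders with matching customer_id has qty < 6.
Keep rows where that is false.

12 | Reno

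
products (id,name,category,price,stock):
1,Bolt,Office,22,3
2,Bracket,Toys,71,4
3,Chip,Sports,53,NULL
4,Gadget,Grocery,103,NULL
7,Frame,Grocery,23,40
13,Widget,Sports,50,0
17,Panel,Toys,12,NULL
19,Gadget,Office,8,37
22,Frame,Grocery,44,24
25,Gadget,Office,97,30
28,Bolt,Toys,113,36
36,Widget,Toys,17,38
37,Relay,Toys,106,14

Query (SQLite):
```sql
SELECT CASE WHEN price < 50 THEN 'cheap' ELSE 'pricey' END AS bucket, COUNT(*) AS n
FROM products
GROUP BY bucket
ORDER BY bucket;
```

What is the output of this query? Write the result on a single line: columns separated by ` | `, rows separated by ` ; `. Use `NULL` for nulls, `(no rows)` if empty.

cheap | 6 ; pricey | 7

Bucket rows by price < 50 → 'cheap' else 'pricey'; count each bucket.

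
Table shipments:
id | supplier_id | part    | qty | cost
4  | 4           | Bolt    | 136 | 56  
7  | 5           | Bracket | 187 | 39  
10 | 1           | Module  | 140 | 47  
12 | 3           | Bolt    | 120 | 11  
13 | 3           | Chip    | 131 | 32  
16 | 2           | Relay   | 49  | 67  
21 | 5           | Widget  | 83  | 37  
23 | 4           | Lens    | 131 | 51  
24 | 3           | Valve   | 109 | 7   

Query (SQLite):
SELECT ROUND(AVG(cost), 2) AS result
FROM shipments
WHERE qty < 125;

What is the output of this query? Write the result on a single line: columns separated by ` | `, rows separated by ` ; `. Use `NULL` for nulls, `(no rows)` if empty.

30.5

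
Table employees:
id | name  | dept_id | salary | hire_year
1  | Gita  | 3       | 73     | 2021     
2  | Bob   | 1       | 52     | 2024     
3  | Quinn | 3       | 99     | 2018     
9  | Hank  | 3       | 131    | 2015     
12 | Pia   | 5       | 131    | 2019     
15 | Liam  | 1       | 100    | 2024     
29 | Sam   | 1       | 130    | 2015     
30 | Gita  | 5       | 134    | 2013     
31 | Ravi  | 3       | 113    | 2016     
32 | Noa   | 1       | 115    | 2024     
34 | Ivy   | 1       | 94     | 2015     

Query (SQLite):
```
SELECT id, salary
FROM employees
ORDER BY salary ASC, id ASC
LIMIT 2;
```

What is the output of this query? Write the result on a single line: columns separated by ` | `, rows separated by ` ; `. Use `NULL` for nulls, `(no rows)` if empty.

Sort by salary asc, tiebreak id asc: (52, id=2), (73, id=1), (94, id=34), (99, id=3), (100, id=15) …. Take first 2.

2 | 52 ; 1 | 73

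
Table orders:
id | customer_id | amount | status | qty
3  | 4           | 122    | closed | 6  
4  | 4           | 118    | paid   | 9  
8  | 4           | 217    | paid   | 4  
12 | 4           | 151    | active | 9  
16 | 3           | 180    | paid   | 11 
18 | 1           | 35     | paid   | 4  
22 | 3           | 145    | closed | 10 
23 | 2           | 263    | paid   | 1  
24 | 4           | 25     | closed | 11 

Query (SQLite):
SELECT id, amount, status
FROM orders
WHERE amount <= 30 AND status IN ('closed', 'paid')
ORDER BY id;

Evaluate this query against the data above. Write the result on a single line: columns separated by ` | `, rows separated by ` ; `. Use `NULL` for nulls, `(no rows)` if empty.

24 | 25 | closed

amount <= 30: ids {24}
status IN ('closed', 'paid'): ids {3, 4, 8, 16, 18, 22, 23, 24}
Combine with AND.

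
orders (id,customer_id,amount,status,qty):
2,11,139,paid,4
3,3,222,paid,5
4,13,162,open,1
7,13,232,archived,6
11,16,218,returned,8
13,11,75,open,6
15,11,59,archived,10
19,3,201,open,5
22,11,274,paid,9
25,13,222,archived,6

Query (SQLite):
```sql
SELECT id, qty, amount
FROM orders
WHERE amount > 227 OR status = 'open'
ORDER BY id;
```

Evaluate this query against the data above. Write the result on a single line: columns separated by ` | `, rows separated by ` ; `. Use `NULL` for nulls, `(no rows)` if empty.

4 | 1 | 162 ; 7 | 6 | 232 ; 13 | 6 | 75 ; 19 | 5 | 201 ; 22 | 9 | 274

amount > 227: ids {7, 22}
status = 'open': ids {4, 13, 19}
Combine with OR.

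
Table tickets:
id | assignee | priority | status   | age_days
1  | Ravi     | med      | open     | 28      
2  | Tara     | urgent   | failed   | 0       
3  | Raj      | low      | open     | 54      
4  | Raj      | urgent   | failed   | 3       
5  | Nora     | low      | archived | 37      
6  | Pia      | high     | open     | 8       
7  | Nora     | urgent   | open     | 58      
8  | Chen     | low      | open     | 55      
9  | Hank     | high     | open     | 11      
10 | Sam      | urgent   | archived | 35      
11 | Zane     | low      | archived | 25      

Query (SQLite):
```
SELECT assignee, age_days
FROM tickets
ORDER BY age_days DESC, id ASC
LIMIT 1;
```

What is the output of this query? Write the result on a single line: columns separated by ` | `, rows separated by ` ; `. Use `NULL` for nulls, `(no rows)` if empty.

Sort by age_days desc, tiebreak id asc: (58, id=7), (55, id=8), (54, id=3), (37, id=5) …. Take first 1.

Nora | 58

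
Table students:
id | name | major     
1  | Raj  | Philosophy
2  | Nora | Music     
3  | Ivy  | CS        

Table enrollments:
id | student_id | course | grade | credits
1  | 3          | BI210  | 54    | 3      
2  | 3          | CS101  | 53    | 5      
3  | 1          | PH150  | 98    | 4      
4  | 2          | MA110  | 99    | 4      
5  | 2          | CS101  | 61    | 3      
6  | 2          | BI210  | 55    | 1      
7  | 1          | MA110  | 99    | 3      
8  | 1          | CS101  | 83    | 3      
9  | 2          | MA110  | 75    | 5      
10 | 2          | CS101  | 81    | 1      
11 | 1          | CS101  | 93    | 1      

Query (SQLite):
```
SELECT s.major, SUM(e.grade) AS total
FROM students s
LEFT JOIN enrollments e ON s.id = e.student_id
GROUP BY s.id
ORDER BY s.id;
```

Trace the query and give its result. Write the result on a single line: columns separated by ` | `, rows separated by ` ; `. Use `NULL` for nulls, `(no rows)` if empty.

LEFT JOIN keeps every students row; unmatched ones get NULL for enrollments columns.
Group by students.id and compute SUM(e.grade). SUM over an all-NULL group is NULL.
  1: ids {3, 7, 8, 11} → SUM(e.grade)=373
  2: ids {4, 5, 6, 9, 10} → SUM(e.grade)=371
  3: ids {1, 2} → SUM(e.grade)=107

Philosophy | 373 ; Music | 371 ; CS | 107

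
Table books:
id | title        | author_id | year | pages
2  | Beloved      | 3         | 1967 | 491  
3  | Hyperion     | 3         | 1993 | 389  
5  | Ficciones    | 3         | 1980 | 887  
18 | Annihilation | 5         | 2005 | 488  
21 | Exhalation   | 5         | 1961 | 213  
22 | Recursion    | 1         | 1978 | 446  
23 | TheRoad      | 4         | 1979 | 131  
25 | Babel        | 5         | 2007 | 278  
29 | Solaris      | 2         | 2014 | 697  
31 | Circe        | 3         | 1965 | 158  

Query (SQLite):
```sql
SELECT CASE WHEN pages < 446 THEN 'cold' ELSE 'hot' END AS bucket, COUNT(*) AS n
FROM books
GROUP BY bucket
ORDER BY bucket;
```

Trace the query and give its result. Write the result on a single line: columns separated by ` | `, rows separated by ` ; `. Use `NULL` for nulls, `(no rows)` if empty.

Bucket rows by pages < 446 → 'cold' else 'hot'; count each bucket.

cold | 5 ; hot | 5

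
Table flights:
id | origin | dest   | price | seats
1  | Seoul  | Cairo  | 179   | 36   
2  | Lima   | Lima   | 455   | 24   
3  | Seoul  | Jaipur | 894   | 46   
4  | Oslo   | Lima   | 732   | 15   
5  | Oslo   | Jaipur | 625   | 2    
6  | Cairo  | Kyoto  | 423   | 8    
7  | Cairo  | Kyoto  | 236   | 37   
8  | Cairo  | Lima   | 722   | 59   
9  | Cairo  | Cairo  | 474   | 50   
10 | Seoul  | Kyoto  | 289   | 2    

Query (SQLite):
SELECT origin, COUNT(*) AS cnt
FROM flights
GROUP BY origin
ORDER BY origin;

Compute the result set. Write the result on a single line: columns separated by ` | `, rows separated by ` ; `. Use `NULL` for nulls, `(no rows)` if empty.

Cairo | 4 ; Lima | 1 ; Oslo | 2 ; Seoul | 3

Partition flights by origin; compute COUNT(*) within each group.
  Cairo: ids {6, 7, 8, 9} → COUNT(*)=4
  Lima: ids {2} → COUNT(*)=1
  Oslo: ids {4, 5} → COUNT(*)=2
  Seoul: ids {1, 3, 10} → COUNT(*)=3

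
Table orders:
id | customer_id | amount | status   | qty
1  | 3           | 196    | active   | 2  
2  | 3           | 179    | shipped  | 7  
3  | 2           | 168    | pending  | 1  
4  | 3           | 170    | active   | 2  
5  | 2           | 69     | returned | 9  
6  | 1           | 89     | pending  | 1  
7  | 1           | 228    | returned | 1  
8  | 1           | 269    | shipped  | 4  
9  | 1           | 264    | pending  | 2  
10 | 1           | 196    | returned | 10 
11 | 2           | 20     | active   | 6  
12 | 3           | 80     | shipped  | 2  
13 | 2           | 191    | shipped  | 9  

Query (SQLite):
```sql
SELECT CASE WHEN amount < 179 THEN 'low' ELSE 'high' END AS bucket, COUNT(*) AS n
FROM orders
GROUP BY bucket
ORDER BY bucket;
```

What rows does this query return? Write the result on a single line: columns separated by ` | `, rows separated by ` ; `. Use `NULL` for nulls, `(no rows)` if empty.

high | 7 ; low | 6

Bucket rows by amount < 179 → 'low' else 'high'; count each bucket.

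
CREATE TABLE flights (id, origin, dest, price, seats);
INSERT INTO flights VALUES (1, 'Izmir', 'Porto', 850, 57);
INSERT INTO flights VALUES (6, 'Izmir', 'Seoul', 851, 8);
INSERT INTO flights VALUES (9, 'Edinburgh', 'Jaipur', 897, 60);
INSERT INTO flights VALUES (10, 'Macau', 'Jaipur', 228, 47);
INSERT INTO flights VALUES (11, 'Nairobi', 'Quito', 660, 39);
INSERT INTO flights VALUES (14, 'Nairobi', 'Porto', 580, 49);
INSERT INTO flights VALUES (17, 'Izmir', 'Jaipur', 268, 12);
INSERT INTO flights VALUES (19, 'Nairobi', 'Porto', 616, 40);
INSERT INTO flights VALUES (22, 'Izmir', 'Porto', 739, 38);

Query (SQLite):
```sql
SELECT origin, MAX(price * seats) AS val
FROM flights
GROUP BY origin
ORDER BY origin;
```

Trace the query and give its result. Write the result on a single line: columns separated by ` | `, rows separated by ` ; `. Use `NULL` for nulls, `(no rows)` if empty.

For each row compute price * seats.
Group by origin; take MAX of the expression per group.
  Edinburgh: ids {9} → MAX(price * seats)=53820
  Izmir: ids {1, 6, 17, 22} → MAX(price * seats)=48450
  Macau: ids {10} → MAX(price * seats)=10716
  Nairobi: ids {11, 14, 19} → MAX(price * seats)=28420

Edinburgh | 53820 ; Izmir | 48450 ; Macau | 10716 ; Nairobi | 28420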